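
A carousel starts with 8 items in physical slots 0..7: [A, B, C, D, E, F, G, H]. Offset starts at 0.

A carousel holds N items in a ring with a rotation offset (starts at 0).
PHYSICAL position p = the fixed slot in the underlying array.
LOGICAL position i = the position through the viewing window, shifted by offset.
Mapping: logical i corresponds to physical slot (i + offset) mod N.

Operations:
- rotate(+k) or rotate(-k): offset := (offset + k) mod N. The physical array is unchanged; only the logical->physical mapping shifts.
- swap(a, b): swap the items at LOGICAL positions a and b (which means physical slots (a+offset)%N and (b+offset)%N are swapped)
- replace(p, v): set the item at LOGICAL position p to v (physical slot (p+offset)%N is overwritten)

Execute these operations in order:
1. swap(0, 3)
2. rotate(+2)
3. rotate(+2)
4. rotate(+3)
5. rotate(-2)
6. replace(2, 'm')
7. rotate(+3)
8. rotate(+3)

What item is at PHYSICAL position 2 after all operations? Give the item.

After op 1 (swap(0, 3)): offset=0, physical=[D,B,C,A,E,F,G,H], logical=[D,B,C,A,E,F,G,H]
After op 2 (rotate(+2)): offset=2, physical=[D,B,C,A,E,F,G,H], logical=[C,A,E,F,G,H,D,B]
After op 3 (rotate(+2)): offset=4, physical=[D,B,C,A,E,F,G,H], logical=[E,F,G,H,D,B,C,A]
After op 4 (rotate(+3)): offset=7, physical=[D,B,C,A,E,F,G,H], logical=[H,D,B,C,A,E,F,G]
After op 5 (rotate(-2)): offset=5, physical=[D,B,C,A,E,F,G,H], logical=[F,G,H,D,B,C,A,E]
After op 6 (replace(2, 'm')): offset=5, physical=[D,B,C,A,E,F,G,m], logical=[F,G,m,D,B,C,A,E]
After op 7 (rotate(+3)): offset=0, physical=[D,B,C,A,E,F,G,m], logical=[D,B,C,A,E,F,G,m]
After op 8 (rotate(+3)): offset=3, physical=[D,B,C,A,E,F,G,m], logical=[A,E,F,G,m,D,B,C]

Answer: C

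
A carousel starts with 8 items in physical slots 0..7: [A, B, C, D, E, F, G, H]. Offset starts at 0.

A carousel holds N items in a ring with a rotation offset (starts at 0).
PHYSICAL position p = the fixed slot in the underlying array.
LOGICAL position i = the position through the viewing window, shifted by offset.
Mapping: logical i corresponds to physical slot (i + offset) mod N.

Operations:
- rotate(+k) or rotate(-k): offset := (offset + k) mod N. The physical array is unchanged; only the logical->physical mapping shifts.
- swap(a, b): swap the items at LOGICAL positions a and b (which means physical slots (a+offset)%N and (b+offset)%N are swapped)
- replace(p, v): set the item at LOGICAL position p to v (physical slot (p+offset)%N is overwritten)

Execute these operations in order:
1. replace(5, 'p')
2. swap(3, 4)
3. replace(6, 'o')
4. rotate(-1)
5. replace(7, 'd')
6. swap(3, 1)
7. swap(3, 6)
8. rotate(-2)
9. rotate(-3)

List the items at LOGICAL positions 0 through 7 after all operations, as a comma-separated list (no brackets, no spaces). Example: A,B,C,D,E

Answer: p,E,D,A,d,H,C,B

Derivation:
After op 1 (replace(5, 'p')): offset=0, physical=[A,B,C,D,E,p,G,H], logical=[A,B,C,D,E,p,G,H]
After op 2 (swap(3, 4)): offset=0, physical=[A,B,C,E,D,p,G,H], logical=[A,B,C,E,D,p,G,H]
After op 3 (replace(6, 'o')): offset=0, physical=[A,B,C,E,D,p,o,H], logical=[A,B,C,E,D,p,o,H]
After op 4 (rotate(-1)): offset=7, physical=[A,B,C,E,D,p,o,H], logical=[H,A,B,C,E,D,p,o]
After op 5 (replace(7, 'd')): offset=7, physical=[A,B,C,E,D,p,d,H], logical=[H,A,B,C,E,D,p,d]
After op 6 (swap(3, 1)): offset=7, physical=[C,B,A,E,D,p,d,H], logical=[H,C,B,A,E,D,p,d]
After op 7 (swap(3, 6)): offset=7, physical=[C,B,p,E,D,A,d,H], logical=[H,C,B,p,E,D,A,d]
After op 8 (rotate(-2)): offset=5, physical=[C,B,p,E,D,A,d,H], logical=[A,d,H,C,B,p,E,D]
After op 9 (rotate(-3)): offset=2, physical=[C,B,p,E,D,A,d,H], logical=[p,E,D,A,d,H,C,B]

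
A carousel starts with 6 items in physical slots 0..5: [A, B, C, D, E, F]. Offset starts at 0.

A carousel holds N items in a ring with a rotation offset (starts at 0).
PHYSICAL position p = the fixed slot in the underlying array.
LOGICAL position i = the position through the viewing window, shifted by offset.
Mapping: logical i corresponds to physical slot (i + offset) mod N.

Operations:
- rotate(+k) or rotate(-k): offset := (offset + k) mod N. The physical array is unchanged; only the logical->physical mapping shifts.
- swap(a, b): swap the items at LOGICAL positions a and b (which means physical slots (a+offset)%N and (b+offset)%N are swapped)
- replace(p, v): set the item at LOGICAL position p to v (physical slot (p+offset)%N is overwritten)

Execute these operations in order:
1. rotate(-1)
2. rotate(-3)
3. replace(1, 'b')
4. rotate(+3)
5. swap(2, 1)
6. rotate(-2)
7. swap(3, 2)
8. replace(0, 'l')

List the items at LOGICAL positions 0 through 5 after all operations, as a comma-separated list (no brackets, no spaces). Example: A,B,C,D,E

After op 1 (rotate(-1)): offset=5, physical=[A,B,C,D,E,F], logical=[F,A,B,C,D,E]
After op 2 (rotate(-3)): offset=2, physical=[A,B,C,D,E,F], logical=[C,D,E,F,A,B]
After op 3 (replace(1, 'b')): offset=2, physical=[A,B,C,b,E,F], logical=[C,b,E,F,A,B]
After op 4 (rotate(+3)): offset=5, physical=[A,B,C,b,E,F], logical=[F,A,B,C,b,E]
After op 5 (swap(2, 1)): offset=5, physical=[B,A,C,b,E,F], logical=[F,B,A,C,b,E]
After op 6 (rotate(-2)): offset=3, physical=[B,A,C,b,E,F], logical=[b,E,F,B,A,C]
After op 7 (swap(3, 2)): offset=3, physical=[F,A,C,b,E,B], logical=[b,E,B,F,A,C]
After op 8 (replace(0, 'l')): offset=3, physical=[F,A,C,l,E,B], logical=[l,E,B,F,A,C]

Answer: l,E,B,F,A,C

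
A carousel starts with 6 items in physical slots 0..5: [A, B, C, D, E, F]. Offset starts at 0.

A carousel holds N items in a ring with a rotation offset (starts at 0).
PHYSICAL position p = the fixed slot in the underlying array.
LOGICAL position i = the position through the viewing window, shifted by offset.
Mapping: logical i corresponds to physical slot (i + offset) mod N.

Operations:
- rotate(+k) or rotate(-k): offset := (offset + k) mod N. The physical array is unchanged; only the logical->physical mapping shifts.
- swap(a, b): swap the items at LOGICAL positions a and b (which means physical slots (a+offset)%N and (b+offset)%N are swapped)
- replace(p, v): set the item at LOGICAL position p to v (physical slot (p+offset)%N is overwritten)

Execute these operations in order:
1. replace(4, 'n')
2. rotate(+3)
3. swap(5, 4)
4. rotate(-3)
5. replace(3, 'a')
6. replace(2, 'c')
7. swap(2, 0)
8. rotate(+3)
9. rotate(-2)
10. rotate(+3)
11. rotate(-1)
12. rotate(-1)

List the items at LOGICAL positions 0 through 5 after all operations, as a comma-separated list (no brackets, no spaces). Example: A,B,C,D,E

After op 1 (replace(4, 'n')): offset=0, physical=[A,B,C,D,n,F], logical=[A,B,C,D,n,F]
After op 2 (rotate(+3)): offset=3, physical=[A,B,C,D,n,F], logical=[D,n,F,A,B,C]
After op 3 (swap(5, 4)): offset=3, physical=[A,C,B,D,n,F], logical=[D,n,F,A,C,B]
After op 4 (rotate(-3)): offset=0, physical=[A,C,B,D,n,F], logical=[A,C,B,D,n,F]
After op 5 (replace(3, 'a')): offset=0, physical=[A,C,B,a,n,F], logical=[A,C,B,a,n,F]
After op 6 (replace(2, 'c')): offset=0, physical=[A,C,c,a,n,F], logical=[A,C,c,a,n,F]
After op 7 (swap(2, 0)): offset=0, physical=[c,C,A,a,n,F], logical=[c,C,A,a,n,F]
After op 8 (rotate(+3)): offset=3, physical=[c,C,A,a,n,F], logical=[a,n,F,c,C,A]
After op 9 (rotate(-2)): offset=1, physical=[c,C,A,a,n,F], logical=[C,A,a,n,F,c]
After op 10 (rotate(+3)): offset=4, physical=[c,C,A,a,n,F], logical=[n,F,c,C,A,a]
After op 11 (rotate(-1)): offset=3, physical=[c,C,A,a,n,F], logical=[a,n,F,c,C,A]
After op 12 (rotate(-1)): offset=2, physical=[c,C,A,a,n,F], logical=[A,a,n,F,c,C]

Answer: A,a,n,F,c,C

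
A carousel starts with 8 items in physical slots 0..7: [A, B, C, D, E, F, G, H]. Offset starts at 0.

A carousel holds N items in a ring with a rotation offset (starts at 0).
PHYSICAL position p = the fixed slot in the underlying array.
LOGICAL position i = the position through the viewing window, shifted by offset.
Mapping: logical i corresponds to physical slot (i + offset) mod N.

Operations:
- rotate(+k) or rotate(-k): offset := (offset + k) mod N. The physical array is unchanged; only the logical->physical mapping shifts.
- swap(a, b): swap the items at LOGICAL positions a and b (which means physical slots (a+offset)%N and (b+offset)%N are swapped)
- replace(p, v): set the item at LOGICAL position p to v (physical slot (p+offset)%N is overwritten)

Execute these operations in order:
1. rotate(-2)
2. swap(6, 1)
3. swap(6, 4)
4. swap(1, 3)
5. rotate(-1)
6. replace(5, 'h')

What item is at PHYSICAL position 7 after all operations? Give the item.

Answer: B

Derivation:
After op 1 (rotate(-2)): offset=6, physical=[A,B,C,D,E,F,G,H], logical=[G,H,A,B,C,D,E,F]
After op 2 (swap(6, 1)): offset=6, physical=[A,B,C,D,H,F,G,E], logical=[G,E,A,B,C,D,H,F]
After op 3 (swap(6, 4)): offset=6, physical=[A,B,H,D,C,F,G,E], logical=[G,E,A,B,H,D,C,F]
After op 4 (swap(1, 3)): offset=6, physical=[A,E,H,D,C,F,G,B], logical=[G,B,A,E,H,D,C,F]
After op 5 (rotate(-1)): offset=5, physical=[A,E,H,D,C,F,G,B], logical=[F,G,B,A,E,H,D,C]
After op 6 (replace(5, 'h')): offset=5, physical=[A,E,h,D,C,F,G,B], logical=[F,G,B,A,E,h,D,C]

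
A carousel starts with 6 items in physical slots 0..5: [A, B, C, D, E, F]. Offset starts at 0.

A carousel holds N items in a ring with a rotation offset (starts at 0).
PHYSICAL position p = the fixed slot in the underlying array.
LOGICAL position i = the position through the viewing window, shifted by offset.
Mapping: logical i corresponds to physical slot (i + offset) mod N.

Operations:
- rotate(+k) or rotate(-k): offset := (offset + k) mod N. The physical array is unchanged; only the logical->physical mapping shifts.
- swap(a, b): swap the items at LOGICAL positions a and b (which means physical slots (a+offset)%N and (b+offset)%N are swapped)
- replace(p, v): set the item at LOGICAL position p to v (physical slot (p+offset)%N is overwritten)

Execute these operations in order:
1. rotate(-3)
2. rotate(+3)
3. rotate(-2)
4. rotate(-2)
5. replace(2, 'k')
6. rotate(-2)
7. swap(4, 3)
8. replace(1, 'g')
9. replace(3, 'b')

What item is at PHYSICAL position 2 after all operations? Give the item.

Answer: C

Derivation:
After op 1 (rotate(-3)): offset=3, physical=[A,B,C,D,E,F], logical=[D,E,F,A,B,C]
After op 2 (rotate(+3)): offset=0, physical=[A,B,C,D,E,F], logical=[A,B,C,D,E,F]
After op 3 (rotate(-2)): offset=4, physical=[A,B,C,D,E,F], logical=[E,F,A,B,C,D]
After op 4 (rotate(-2)): offset=2, physical=[A,B,C,D,E,F], logical=[C,D,E,F,A,B]
After op 5 (replace(2, 'k')): offset=2, physical=[A,B,C,D,k,F], logical=[C,D,k,F,A,B]
After op 6 (rotate(-2)): offset=0, physical=[A,B,C,D,k,F], logical=[A,B,C,D,k,F]
After op 7 (swap(4, 3)): offset=0, physical=[A,B,C,k,D,F], logical=[A,B,C,k,D,F]
After op 8 (replace(1, 'g')): offset=0, physical=[A,g,C,k,D,F], logical=[A,g,C,k,D,F]
After op 9 (replace(3, 'b')): offset=0, physical=[A,g,C,b,D,F], logical=[A,g,C,b,D,F]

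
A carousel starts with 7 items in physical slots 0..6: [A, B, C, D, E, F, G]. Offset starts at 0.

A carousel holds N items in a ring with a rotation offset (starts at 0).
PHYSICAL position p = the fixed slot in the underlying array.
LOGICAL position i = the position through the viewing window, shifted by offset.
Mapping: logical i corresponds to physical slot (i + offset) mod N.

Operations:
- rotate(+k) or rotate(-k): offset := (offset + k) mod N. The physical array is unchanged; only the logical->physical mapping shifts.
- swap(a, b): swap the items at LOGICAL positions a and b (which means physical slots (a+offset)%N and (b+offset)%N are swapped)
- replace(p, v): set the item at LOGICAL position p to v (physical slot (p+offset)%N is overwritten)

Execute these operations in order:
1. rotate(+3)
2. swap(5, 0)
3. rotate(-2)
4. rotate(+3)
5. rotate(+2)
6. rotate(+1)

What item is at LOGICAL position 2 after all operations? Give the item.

After op 1 (rotate(+3)): offset=3, physical=[A,B,C,D,E,F,G], logical=[D,E,F,G,A,B,C]
After op 2 (swap(5, 0)): offset=3, physical=[A,D,C,B,E,F,G], logical=[B,E,F,G,A,D,C]
After op 3 (rotate(-2)): offset=1, physical=[A,D,C,B,E,F,G], logical=[D,C,B,E,F,G,A]
After op 4 (rotate(+3)): offset=4, physical=[A,D,C,B,E,F,G], logical=[E,F,G,A,D,C,B]
After op 5 (rotate(+2)): offset=6, physical=[A,D,C,B,E,F,G], logical=[G,A,D,C,B,E,F]
After op 6 (rotate(+1)): offset=0, physical=[A,D,C,B,E,F,G], logical=[A,D,C,B,E,F,G]

Answer: C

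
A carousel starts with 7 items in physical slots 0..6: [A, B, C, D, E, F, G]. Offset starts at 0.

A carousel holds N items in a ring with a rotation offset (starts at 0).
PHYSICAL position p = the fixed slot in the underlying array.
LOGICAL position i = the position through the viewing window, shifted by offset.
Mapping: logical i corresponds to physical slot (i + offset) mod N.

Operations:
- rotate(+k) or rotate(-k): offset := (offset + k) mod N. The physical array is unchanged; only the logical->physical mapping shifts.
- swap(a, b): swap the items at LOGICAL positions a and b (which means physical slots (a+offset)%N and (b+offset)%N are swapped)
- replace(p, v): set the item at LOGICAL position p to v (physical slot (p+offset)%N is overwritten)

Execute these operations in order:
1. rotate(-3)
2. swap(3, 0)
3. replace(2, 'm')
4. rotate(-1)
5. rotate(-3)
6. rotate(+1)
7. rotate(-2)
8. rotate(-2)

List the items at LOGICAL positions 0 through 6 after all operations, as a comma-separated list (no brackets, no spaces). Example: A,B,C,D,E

After op 1 (rotate(-3)): offset=4, physical=[A,B,C,D,E,F,G], logical=[E,F,G,A,B,C,D]
After op 2 (swap(3, 0)): offset=4, physical=[E,B,C,D,A,F,G], logical=[A,F,G,E,B,C,D]
After op 3 (replace(2, 'm')): offset=4, physical=[E,B,C,D,A,F,m], logical=[A,F,m,E,B,C,D]
After op 4 (rotate(-1)): offset=3, physical=[E,B,C,D,A,F,m], logical=[D,A,F,m,E,B,C]
After op 5 (rotate(-3)): offset=0, physical=[E,B,C,D,A,F,m], logical=[E,B,C,D,A,F,m]
After op 6 (rotate(+1)): offset=1, physical=[E,B,C,D,A,F,m], logical=[B,C,D,A,F,m,E]
After op 7 (rotate(-2)): offset=6, physical=[E,B,C,D,A,F,m], logical=[m,E,B,C,D,A,F]
After op 8 (rotate(-2)): offset=4, physical=[E,B,C,D,A,F,m], logical=[A,F,m,E,B,C,D]

Answer: A,F,m,E,B,C,D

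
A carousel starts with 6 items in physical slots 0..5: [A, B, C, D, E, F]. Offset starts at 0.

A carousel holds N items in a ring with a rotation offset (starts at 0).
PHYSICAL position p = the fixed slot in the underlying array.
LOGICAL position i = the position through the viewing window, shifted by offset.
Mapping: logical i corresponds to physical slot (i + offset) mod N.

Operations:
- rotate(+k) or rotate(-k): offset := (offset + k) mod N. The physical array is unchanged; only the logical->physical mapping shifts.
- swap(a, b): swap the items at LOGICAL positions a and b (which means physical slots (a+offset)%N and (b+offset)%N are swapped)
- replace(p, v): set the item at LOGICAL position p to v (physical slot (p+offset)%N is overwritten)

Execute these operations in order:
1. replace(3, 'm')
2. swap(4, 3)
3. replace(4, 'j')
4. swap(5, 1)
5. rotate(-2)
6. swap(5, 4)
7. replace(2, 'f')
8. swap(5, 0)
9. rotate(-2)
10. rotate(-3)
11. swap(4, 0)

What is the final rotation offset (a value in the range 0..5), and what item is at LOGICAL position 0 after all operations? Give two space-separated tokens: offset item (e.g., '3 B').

After op 1 (replace(3, 'm')): offset=0, physical=[A,B,C,m,E,F], logical=[A,B,C,m,E,F]
After op 2 (swap(4, 3)): offset=0, physical=[A,B,C,E,m,F], logical=[A,B,C,E,m,F]
After op 3 (replace(4, 'j')): offset=0, physical=[A,B,C,E,j,F], logical=[A,B,C,E,j,F]
After op 4 (swap(5, 1)): offset=0, physical=[A,F,C,E,j,B], logical=[A,F,C,E,j,B]
After op 5 (rotate(-2)): offset=4, physical=[A,F,C,E,j,B], logical=[j,B,A,F,C,E]
After op 6 (swap(5, 4)): offset=4, physical=[A,F,E,C,j,B], logical=[j,B,A,F,E,C]
After op 7 (replace(2, 'f')): offset=4, physical=[f,F,E,C,j,B], logical=[j,B,f,F,E,C]
After op 8 (swap(5, 0)): offset=4, physical=[f,F,E,j,C,B], logical=[C,B,f,F,E,j]
After op 9 (rotate(-2)): offset=2, physical=[f,F,E,j,C,B], logical=[E,j,C,B,f,F]
After op 10 (rotate(-3)): offset=5, physical=[f,F,E,j,C,B], logical=[B,f,F,E,j,C]
After op 11 (swap(4, 0)): offset=5, physical=[f,F,E,B,C,j], logical=[j,f,F,E,B,C]

Answer: 5 j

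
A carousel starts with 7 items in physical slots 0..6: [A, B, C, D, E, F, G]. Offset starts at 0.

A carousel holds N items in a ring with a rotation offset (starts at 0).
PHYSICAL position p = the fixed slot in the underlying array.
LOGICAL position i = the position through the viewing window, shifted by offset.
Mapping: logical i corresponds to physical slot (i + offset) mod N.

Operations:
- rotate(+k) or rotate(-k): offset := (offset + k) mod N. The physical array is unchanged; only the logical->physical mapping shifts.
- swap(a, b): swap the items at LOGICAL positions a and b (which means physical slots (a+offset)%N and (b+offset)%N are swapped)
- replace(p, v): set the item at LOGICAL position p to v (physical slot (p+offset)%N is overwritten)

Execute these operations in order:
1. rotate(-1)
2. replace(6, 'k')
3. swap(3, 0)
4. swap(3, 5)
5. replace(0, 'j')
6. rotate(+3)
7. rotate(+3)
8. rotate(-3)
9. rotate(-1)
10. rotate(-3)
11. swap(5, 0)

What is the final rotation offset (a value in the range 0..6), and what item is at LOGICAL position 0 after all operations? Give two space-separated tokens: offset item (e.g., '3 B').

Answer: 5 D

Derivation:
After op 1 (rotate(-1)): offset=6, physical=[A,B,C,D,E,F,G], logical=[G,A,B,C,D,E,F]
After op 2 (replace(6, 'k')): offset=6, physical=[A,B,C,D,E,k,G], logical=[G,A,B,C,D,E,k]
After op 3 (swap(3, 0)): offset=6, physical=[A,B,G,D,E,k,C], logical=[C,A,B,G,D,E,k]
After op 4 (swap(3, 5)): offset=6, physical=[A,B,E,D,G,k,C], logical=[C,A,B,E,D,G,k]
After op 5 (replace(0, 'j')): offset=6, physical=[A,B,E,D,G,k,j], logical=[j,A,B,E,D,G,k]
After op 6 (rotate(+3)): offset=2, physical=[A,B,E,D,G,k,j], logical=[E,D,G,k,j,A,B]
After op 7 (rotate(+3)): offset=5, physical=[A,B,E,D,G,k,j], logical=[k,j,A,B,E,D,G]
After op 8 (rotate(-3)): offset=2, physical=[A,B,E,D,G,k,j], logical=[E,D,G,k,j,A,B]
After op 9 (rotate(-1)): offset=1, physical=[A,B,E,D,G,k,j], logical=[B,E,D,G,k,j,A]
After op 10 (rotate(-3)): offset=5, physical=[A,B,E,D,G,k,j], logical=[k,j,A,B,E,D,G]
After op 11 (swap(5, 0)): offset=5, physical=[A,B,E,k,G,D,j], logical=[D,j,A,B,E,k,G]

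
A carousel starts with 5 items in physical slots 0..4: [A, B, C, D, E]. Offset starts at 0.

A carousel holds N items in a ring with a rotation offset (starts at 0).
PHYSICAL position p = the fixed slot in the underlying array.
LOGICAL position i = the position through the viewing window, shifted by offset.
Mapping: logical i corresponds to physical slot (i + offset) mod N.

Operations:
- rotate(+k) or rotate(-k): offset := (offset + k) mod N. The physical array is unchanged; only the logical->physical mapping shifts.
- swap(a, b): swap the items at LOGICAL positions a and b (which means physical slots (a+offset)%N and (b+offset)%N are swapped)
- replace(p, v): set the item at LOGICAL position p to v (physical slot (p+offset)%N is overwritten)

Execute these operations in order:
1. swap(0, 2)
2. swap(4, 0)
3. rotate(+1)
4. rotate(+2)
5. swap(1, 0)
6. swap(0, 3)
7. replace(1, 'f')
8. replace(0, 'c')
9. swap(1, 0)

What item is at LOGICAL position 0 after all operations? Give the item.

After op 1 (swap(0, 2)): offset=0, physical=[C,B,A,D,E], logical=[C,B,A,D,E]
After op 2 (swap(4, 0)): offset=0, physical=[E,B,A,D,C], logical=[E,B,A,D,C]
After op 3 (rotate(+1)): offset=1, physical=[E,B,A,D,C], logical=[B,A,D,C,E]
After op 4 (rotate(+2)): offset=3, physical=[E,B,A,D,C], logical=[D,C,E,B,A]
After op 5 (swap(1, 0)): offset=3, physical=[E,B,A,C,D], logical=[C,D,E,B,A]
After op 6 (swap(0, 3)): offset=3, physical=[E,C,A,B,D], logical=[B,D,E,C,A]
After op 7 (replace(1, 'f')): offset=3, physical=[E,C,A,B,f], logical=[B,f,E,C,A]
After op 8 (replace(0, 'c')): offset=3, physical=[E,C,A,c,f], logical=[c,f,E,C,A]
After op 9 (swap(1, 0)): offset=3, physical=[E,C,A,f,c], logical=[f,c,E,C,A]

Answer: f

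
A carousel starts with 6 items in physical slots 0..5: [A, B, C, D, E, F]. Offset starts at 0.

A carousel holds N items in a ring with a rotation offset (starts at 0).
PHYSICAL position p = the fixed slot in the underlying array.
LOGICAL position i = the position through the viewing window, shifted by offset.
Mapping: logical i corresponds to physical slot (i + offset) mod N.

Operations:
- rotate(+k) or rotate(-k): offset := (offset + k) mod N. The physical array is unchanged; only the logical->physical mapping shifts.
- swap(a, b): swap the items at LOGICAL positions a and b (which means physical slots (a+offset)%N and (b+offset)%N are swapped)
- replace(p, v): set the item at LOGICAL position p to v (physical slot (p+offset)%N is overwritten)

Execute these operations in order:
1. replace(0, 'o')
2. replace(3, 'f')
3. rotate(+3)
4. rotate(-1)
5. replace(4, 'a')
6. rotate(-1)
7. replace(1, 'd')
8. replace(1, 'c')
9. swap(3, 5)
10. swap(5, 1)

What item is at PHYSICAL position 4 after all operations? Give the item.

After op 1 (replace(0, 'o')): offset=0, physical=[o,B,C,D,E,F], logical=[o,B,C,D,E,F]
After op 2 (replace(3, 'f')): offset=0, physical=[o,B,C,f,E,F], logical=[o,B,C,f,E,F]
After op 3 (rotate(+3)): offset=3, physical=[o,B,C,f,E,F], logical=[f,E,F,o,B,C]
After op 4 (rotate(-1)): offset=2, physical=[o,B,C,f,E,F], logical=[C,f,E,F,o,B]
After op 5 (replace(4, 'a')): offset=2, physical=[a,B,C,f,E,F], logical=[C,f,E,F,a,B]
After op 6 (rotate(-1)): offset=1, physical=[a,B,C,f,E,F], logical=[B,C,f,E,F,a]
After op 7 (replace(1, 'd')): offset=1, physical=[a,B,d,f,E,F], logical=[B,d,f,E,F,a]
After op 8 (replace(1, 'c')): offset=1, physical=[a,B,c,f,E,F], logical=[B,c,f,E,F,a]
After op 9 (swap(3, 5)): offset=1, physical=[E,B,c,f,a,F], logical=[B,c,f,a,F,E]
After op 10 (swap(5, 1)): offset=1, physical=[c,B,E,f,a,F], logical=[B,E,f,a,F,c]

Answer: a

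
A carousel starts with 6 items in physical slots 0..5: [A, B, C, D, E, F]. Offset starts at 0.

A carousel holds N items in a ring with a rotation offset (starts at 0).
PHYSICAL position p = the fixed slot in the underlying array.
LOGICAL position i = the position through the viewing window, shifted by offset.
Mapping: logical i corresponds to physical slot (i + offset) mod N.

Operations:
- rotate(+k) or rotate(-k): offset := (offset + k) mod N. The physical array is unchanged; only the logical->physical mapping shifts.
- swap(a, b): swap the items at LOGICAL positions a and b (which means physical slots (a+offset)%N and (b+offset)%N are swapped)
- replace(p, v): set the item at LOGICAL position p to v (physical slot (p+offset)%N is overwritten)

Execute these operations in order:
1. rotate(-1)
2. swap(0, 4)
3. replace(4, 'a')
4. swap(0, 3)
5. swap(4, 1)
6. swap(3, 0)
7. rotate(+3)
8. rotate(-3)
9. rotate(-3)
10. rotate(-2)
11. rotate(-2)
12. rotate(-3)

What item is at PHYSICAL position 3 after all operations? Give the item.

After op 1 (rotate(-1)): offset=5, physical=[A,B,C,D,E,F], logical=[F,A,B,C,D,E]
After op 2 (swap(0, 4)): offset=5, physical=[A,B,C,F,E,D], logical=[D,A,B,C,F,E]
After op 3 (replace(4, 'a')): offset=5, physical=[A,B,C,a,E,D], logical=[D,A,B,C,a,E]
After op 4 (swap(0, 3)): offset=5, physical=[A,B,D,a,E,C], logical=[C,A,B,D,a,E]
After op 5 (swap(4, 1)): offset=5, physical=[a,B,D,A,E,C], logical=[C,a,B,D,A,E]
After op 6 (swap(3, 0)): offset=5, physical=[a,B,C,A,E,D], logical=[D,a,B,C,A,E]
After op 7 (rotate(+3)): offset=2, physical=[a,B,C,A,E,D], logical=[C,A,E,D,a,B]
After op 8 (rotate(-3)): offset=5, physical=[a,B,C,A,E,D], logical=[D,a,B,C,A,E]
After op 9 (rotate(-3)): offset=2, physical=[a,B,C,A,E,D], logical=[C,A,E,D,a,B]
After op 10 (rotate(-2)): offset=0, physical=[a,B,C,A,E,D], logical=[a,B,C,A,E,D]
After op 11 (rotate(-2)): offset=4, physical=[a,B,C,A,E,D], logical=[E,D,a,B,C,A]
After op 12 (rotate(-3)): offset=1, physical=[a,B,C,A,E,D], logical=[B,C,A,E,D,a]

Answer: A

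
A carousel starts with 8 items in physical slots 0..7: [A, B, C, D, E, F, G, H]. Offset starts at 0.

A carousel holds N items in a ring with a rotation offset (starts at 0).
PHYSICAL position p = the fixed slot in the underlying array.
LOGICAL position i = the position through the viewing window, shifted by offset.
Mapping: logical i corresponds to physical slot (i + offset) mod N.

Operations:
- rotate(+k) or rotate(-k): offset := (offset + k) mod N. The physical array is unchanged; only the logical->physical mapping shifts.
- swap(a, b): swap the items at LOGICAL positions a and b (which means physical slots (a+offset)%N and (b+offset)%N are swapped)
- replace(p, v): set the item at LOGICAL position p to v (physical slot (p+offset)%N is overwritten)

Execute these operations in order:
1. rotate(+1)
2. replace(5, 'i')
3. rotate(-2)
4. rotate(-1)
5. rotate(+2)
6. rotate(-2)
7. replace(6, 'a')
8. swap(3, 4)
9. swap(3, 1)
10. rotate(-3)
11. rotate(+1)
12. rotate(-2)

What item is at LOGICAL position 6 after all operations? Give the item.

After op 1 (rotate(+1)): offset=1, physical=[A,B,C,D,E,F,G,H], logical=[B,C,D,E,F,G,H,A]
After op 2 (replace(5, 'i')): offset=1, physical=[A,B,C,D,E,F,i,H], logical=[B,C,D,E,F,i,H,A]
After op 3 (rotate(-2)): offset=7, physical=[A,B,C,D,E,F,i,H], logical=[H,A,B,C,D,E,F,i]
After op 4 (rotate(-1)): offset=6, physical=[A,B,C,D,E,F,i,H], logical=[i,H,A,B,C,D,E,F]
After op 5 (rotate(+2)): offset=0, physical=[A,B,C,D,E,F,i,H], logical=[A,B,C,D,E,F,i,H]
After op 6 (rotate(-2)): offset=6, physical=[A,B,C,D,E,F,i,H], logical=[i,H,A,B,C,D,E,F]
After op 7 (replace(6, 'a')): offset=6, physical=[A,B,C,D,a,F,i,H], logical=[i,H,A,B,C,D,a,F]
After op 8 (swap(3, 4)): offset=6, physical=[A,C,B,D,a,F,i,H], logical=[i,H,A,C,B,D,a,F]
After op 9 (swap(3, 1)): offset=6, physical=[A,H,B,D,a,F,i,C], logical=[i,C,A,H,B,D,a,F]
After op 10 (rotate(-3)): offset=3, physical=[A,H,B,D,a,F,i,C], logical=[D,a,F,i,C,A,H,B]
After op 11 (rotate(+1)): offset=4, physical=[A,H,B,D,a,F,i,C], logical=[a,F,i,C,A,H,B,D]
After op 12 (rotate(-2)): offset=2, physical=[A,H,B,D,a,F,i,C], logical=[B,D,a,F,i,C,A,H]

Answer: A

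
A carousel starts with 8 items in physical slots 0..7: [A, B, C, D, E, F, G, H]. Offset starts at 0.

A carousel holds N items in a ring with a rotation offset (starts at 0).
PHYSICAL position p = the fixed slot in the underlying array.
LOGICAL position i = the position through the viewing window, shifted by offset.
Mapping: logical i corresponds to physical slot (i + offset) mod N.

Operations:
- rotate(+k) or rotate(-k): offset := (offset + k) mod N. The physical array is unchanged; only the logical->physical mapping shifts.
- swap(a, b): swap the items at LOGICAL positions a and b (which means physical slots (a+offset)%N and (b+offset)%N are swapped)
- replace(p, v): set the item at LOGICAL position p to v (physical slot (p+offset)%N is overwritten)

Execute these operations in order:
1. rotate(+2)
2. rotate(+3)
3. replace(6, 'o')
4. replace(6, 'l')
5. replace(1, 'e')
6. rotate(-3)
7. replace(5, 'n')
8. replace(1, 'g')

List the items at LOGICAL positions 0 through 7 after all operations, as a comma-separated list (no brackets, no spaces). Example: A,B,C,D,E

Answer: C,g,E,F,e,n,A,B

Derivation:
After op 1 (rotate(+2)): offset=2, physical=[A,B,C,D,E,F,G,H], logical=[C,D,E,F,G,H,A,B]
After op 2 (rotate(+3)): offset=5, physical=[A,B,C,D,E,F,G,H], logical=[F,G,H,A,B,C,D,E]
After op 3 (replace(6, 'o')): offset=5, physical=[A,B,C,o,E,F,G,H], logical=[F,G,H,A,B,C,o,E]
After op 4 (replace(6, 'l')): offset=5, physical=[A,B,C,l,E,F,G,H], logical=[F,G,H,A,B,C,l,E]
After op 5 (replace(1, 'e')): offset=5, physical=[A,B,C,l,E,F,e,H], logical=[F,e,H,A,B,C,l,E]
After op 6 (rotate(-3)): offset=2, physical=[A,B,C,l,E,F,e,H], logical=[C,l,E,F,e,H,A,B]
After op 7 (replace(5, 'n')): offset=2, physical=[A,B,C,l,E,F,e,n], logical=[C,l,E,F,e,n,A,B]
After op 8 (replace(1, 'g')): offset=2, physical=[A,B,C,g,E,F,e,n], logical=[C,g,E,F,e,n,A,B]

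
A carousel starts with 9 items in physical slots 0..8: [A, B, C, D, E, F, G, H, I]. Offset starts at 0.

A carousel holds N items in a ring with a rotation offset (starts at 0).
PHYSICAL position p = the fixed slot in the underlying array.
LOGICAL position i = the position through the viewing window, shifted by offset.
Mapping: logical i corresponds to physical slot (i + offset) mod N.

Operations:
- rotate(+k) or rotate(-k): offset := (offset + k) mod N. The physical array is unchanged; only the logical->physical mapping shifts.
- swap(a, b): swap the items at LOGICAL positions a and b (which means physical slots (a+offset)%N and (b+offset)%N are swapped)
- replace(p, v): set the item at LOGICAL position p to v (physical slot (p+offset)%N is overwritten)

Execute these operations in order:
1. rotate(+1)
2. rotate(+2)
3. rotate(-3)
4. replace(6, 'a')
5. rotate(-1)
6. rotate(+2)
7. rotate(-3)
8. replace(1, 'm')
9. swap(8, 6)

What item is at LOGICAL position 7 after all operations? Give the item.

After op 1 (rotate(+1)): offset=1, physical=[A,B,C,D,E,F,G,H,I], logical=[B,C,D,E,F,G,H,I,A]
After op 2 (rotate(+2)): offset=3, physical=[A,B,C,D,E,F,G,H,I], logical=[D,E,F,G,H,I,A,B,C]
After op 3 (rotate(-3)): offset=0, physical=[A,B,C,D,E,F,G,H,I], logical=[A,B,C,D,E,F,G,H,I]
After op 4 (replace(6, 'a')): offset=0, physical=[A,B,C,D,E,F,a,H,I], logical=[A,B,C,D,E,F,a,H,I]
After op 5 (rotate(-1)): offset=8, physical=[A,B,C,D,E,F,a,H,I], logical=[I,A,B,C,D,E,F,a,H]
After op 6 (rotate(+2)): offset=1, physical=[A,B,C,D,E,F,a,H,I], logical=[B,C,D,E,F,a,H,I,A]
After op 7 (rotate(-3)): offset=7, physical=[A,B,C,D,E,F,a,H,I], logical=[H,I,A,B,C,D,E,F,a]
After op 8 (replace(1, 'm')): offset=7, physical=[A,B,C,D,E,F,a,H,m], logical=[H,m,A,B,C,D,E,F,a]
After op 9 (swap(8, 6)): offset=7, physical=[A,B,C,D,a,F,E,H,m], logical=[H,m,A,B,C,D,a,F,E]

Answer: F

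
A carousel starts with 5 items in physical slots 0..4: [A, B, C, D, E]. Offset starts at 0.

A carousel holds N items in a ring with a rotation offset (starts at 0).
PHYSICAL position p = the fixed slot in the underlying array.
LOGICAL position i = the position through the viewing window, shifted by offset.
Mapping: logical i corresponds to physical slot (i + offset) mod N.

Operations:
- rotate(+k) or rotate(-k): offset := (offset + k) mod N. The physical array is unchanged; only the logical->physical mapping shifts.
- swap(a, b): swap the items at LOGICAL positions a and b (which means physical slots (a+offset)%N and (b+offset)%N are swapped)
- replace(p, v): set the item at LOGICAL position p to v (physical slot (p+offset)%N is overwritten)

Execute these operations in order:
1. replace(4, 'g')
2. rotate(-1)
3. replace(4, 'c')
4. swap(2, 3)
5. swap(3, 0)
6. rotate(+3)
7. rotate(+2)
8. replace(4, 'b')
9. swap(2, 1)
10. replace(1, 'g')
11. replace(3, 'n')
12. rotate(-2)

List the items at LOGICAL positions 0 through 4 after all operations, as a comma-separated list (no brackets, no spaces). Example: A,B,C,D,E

After op 1 (replace(4, 'g')): offset=0, physical=[A,B,C,D,g], logical=[A,B,C,D,g]
After op 2 (rotate(-1)): offset=4, physical=[A,B,C,D,g], logical=[g,A,B,C,D]
After op 3 (replace(4, 'c')): offset=4, physical=[A,B,C,c,g], logical=[g,A,B,C,c]
After op 4 (swap(2, 3)): offset=4, physical=[A,C,B,c,g], logical=[g,A,C,B,c]
After op 5 (swap(3, 0)): offset=4, physical=[A,C,g,c,B], logical=[B,A,C,g,c]
After op 6 (rotate(+3)): offset=2, physical=[A,C,g,c,B], logical=[g,c,B,A,C]
After op 7 (rotate(+2)): offset=4, physical=[A,C,g,c,B], logical=[B,A,C,g,c]
After op 8 (replace(4, 'b')): offset=4, physical=[A,C,g,b,B], logical=[B,A,C,g,b]
After op 9 (swap(2, 1)): offset=4, physical=[C,A,g,b,B], logical=[B,C,A,g,b]
After op 10 (replace(1, 'g')): offset=4, physical=[g,A,g,b,B], logical=[B,g,A,g,b]
After op 11 (replace(3, 'n')): offset=4, physical=[g,A,n,b,B], logical=[B,g,A,n,b]
After op 12 (rotate(-2)): offset=2, physical=[g,A,n,b,B], logical=[n,b,B,g,A]

Answer: n,b,B,g,A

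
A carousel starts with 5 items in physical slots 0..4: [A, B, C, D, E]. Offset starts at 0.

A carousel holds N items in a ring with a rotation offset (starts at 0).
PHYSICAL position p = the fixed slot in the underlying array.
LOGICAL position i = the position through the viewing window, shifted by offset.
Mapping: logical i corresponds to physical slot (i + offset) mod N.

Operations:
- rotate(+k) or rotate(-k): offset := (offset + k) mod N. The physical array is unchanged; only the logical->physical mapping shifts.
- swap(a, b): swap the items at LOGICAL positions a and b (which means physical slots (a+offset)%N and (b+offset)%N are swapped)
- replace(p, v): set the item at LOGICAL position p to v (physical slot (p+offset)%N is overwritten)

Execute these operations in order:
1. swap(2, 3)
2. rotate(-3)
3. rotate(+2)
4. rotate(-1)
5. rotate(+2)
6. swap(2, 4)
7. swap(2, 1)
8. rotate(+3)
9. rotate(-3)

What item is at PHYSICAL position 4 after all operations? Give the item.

After op 1 (swap(2, 3)): offset=0, physical=[A,B,D,C,E], logical=[A,B,D,C,E]
After op 2 (rotate(-3)): offset=2, physical=[A,B,D,C,E], logical=[D,C,E,A,B]
After op 3 (rotate(+2)): offset=4, physical=[A,B,D,C,E], logical=[E,A,B,D,C]
After op 4 (rotate(-1)): offset=3, physical=[A,B,D,C,E], logical=[C,E,A,B,D]
After op 5 (rotate(+2)): offset=0, physical=[A,B,D,C,E], logical=[A,B,D,C,E]
After op 6 (swap(2, 4)): offset=0, physical=[A,B,E,C,D], logical=[A,B,E,C,D]
After op 7 (swap(2, 1)): offset=0, physical=[A,E,B,C,D], logical=[A,E,B,C,D]
After op 8 (rotate(+3)): offset=3, physical=[A,E,B,C,D], logical=[C,D,A,E,B]
After op 9 (rotate(-3)): offset=0, physical=[A,E,B,C,D], logical=[A,E,B,C,D]

Answer: D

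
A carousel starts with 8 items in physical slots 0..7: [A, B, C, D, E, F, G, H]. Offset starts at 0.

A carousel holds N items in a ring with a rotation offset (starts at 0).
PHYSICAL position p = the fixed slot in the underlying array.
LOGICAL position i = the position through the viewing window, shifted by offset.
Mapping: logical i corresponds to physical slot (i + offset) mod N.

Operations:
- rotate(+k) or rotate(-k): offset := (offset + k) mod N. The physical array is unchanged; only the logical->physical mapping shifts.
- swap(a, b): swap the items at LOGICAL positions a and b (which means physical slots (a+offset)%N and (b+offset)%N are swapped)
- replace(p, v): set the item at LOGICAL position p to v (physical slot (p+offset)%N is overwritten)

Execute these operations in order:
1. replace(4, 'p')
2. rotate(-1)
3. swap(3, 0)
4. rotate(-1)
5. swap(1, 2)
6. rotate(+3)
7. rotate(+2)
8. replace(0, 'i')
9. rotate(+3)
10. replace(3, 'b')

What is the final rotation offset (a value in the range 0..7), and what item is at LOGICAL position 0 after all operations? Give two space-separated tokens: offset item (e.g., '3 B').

Answer: 6 G

Derivation:
After op 1 (replace(4, 'p')): offset=0, physical=[A,B,C,D,p,F,G,H], logical=[A,B,C,D,p,F,G,H]
After op 2 (rotate(-1)): offset=7, physical=[A,B,C,D,p,F,G,H], logical=[H,A,B,C,D,p,F,G]
After op 3 (swap(3, 0)): offset=7, physical=[A,B,H,D,p,F,G,C], logical=[C,A,B,H,D,p,F,G]
After op 4 (rotate(-1)): offset=6, physical=[A,B,H,D,p,F,G,C], logical=[G,C,A,B,H,D,p,F]
After op 5 (swap(1, 2)): offset=6, physical=[C,B,H,D,p,F,G,A], logical=[G,A,C,B,H,D,p,F]
After op 6 (rotate(+3)): offset=1, physical=[C,B,H,D,p,F,G,A], logical=[B,H,D,p,F,G,A,C]
After op 7 (rotate(+2)): offset=3, physical=[C,B,H,D,p,F,G,A], logical=[D,p,F,G,A,C,B,H]
After op 8 (replace(0, 'i')): offset=3, physical=[C,B,H,i,p,F,G,A], logical=[i,p,F,G,A,C,B,H]
After op 9 (rotate(+3)): offset=6, physical=[C,B,H,i,p,F,G,A], logical=[G,A,C,B,H,i,p,F]
After op 10 (replace(3, 'b')): offset=6, physical=[C,b,H,i,p,F,G,A], logical=[G,A,C,b,H,i,p,F]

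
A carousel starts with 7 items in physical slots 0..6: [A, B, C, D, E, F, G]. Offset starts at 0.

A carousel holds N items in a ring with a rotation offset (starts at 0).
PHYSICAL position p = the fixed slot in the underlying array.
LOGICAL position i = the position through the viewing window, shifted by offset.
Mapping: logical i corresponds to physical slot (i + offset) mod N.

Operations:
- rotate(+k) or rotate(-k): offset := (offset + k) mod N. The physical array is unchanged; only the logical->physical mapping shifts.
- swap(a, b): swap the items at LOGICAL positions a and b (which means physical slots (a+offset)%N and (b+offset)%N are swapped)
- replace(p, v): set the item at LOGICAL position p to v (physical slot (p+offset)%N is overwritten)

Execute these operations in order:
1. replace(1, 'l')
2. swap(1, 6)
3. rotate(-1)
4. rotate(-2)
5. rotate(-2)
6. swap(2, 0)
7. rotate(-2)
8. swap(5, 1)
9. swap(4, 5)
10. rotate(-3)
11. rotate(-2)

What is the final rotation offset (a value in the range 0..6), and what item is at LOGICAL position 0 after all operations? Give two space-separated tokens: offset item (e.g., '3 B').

After op 1 (replace(1, 'l')): offset=0, physical=[A,l,C,D,E,F,G], logical=[A,l,C,D,E,F,G]
After op 2 (swap(1, 6)): offset=0, physical=[A,G,C,D,E,F,l], logical=[A,G,C,D,E,F,l]
After op 3 (rotate(-1)): offset=6, physical=[A,G,C,D,E,F,l], logical=[l,A,G,C,D,E,F]
After op 4 (rotate(-2)): offset=4, physical=[A,G,C,D,E,F,l], logical=[E,F,l,A,G,C,D]
After op 5 (rotate(-2)): offset=2, physical=[A,G,C,D,E,F,l], logical=[C,D,E,F,l,A,G]
After op 6 (swap(2, 0)): offset=2, physical=[A,G,E,D,C,F,l], logical=[E,D,C,F,l,A,G]
After op 7 (rotate(-2)): offset=0, physical=[A,G,E,D,C,F,l], logical=[A,G,E,D,C,F,l]
After op 8 (swap(5, 1)): offset=0, physical=[A,F,E,D,C,G,l], logical=[A,F,E,D,C,G,l]
After op 9 (swap(4, 5)): offset=0, physical=[A,F,E,D,G,C,l], logical=[A,F,E,D,G,C,l]
After op 10 (rotate(-3)): offset=4, physical=[A,F,E,D,G,C,l], logical=[G,C,l,A,F,E,D]
After op 11 (rotate(-2)): offset=2, physical=[A,F,E,D,G,C,l], logical=[E,D,G,C,l,A,F]

Answer: 2 E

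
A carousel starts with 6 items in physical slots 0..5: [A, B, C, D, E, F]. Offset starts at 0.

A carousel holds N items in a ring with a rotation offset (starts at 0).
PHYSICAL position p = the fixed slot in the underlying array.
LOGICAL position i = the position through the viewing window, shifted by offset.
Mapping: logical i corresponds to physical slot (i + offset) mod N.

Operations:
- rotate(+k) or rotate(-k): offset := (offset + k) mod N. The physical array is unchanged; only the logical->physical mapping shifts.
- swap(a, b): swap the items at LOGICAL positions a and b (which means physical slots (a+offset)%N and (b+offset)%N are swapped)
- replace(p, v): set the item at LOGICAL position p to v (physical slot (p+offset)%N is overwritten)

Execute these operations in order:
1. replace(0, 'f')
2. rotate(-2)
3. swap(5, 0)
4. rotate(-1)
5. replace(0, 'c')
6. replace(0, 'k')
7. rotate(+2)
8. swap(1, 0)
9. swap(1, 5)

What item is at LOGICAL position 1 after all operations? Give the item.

Answer: D

Derivation:
After op 1 (replace(0, 'f')): offset=0, physical=[f,B,C,D,E,F], logical=[f,B,C,D,E,F]
After op 2 (rotate(-2)): offset=4, physical=[f,B,C,D,E,F], logical=[E,F,f,B,C,D]
After op 3 (swap(5, 0)): offset=4, physical=[f,B,C,E,D,F], logical=[D,F,f,B,C,E]
After op 4 (rotate(-1)): offset=3, physical=[f,B,C,E,D,F], logical=[E,D,F,f,B,C]
After op 5 (replace(0, 'c')): offset=3, physical=[f,B,C,c,D,F], logical=[c,D,F,f,B,C]
After op 6 (replace(0, 'k')): offset=3, physical=[f,B,C,k,D,F], logical=[k,D,F,f,B,C]
After op 7 (rotate(+2)): offset=5, physical=[f,B,C,k,D,F], logical=[F,f,B,C,k,D]
After op 8 (swap(1, 0)): offset=5, physical=[F,B,C,k,D,f], logical=[f,F,B,C,k,D]
After op 9 (swap(1, 5)): offset=5, physical=[D,B,C,k,F,f], logical=[f,D,B,C,k,F]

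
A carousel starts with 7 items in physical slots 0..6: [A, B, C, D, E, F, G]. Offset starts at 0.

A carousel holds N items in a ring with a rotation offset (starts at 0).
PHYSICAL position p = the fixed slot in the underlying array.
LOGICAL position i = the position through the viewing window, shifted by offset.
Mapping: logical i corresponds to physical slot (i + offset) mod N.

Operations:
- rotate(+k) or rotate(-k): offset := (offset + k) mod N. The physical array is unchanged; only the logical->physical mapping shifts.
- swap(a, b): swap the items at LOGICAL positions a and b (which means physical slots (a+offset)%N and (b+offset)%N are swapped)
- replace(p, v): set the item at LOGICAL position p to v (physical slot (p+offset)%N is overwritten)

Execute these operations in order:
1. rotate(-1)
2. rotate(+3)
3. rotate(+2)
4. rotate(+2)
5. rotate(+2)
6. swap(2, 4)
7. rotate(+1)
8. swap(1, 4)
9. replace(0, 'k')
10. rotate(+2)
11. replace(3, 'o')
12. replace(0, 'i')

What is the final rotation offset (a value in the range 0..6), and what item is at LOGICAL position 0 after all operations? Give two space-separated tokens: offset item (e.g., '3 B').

Answer: 4 i

Derivation:
After op 1 (rotate(-1)): offset=6, physical=[A,B,C,D,E,F,G], logical=[G,A,B,C,D,E,F]
After op 2 (rotate(+3)): offset=2, physical=[A,B,C,D,E,F,G], logical=[C,D,E,F,G,A,B]
After op 3 (rotate(+2)): offset=4, physical=[A,B,C,D,E,F,G], logical=[E,F,G,A,B,C,D]
After op 4 (rotate(+2)): offset=6, physical=[A,B,C,D,E,F,G], logical=[G,A,B,C,D,E,F]
After op 5 (rotate(+2)): offset=1, physical=[A,B,C,D,E,F,G], logical=[B,C,D,E,F,G,A]
After op 6 (swap(2, 4)): offset=1, physical=[A,B,C,F,E,D,G], logical=[B,C,F,E,D,G,A]
After op 7 (rotate(+1)): offset=2, physical=[A,B,C,F,E,D,G], logical=[C,F,E,D,G,A,B]
After op 8 (swap(1, 4)): offset=2, physical=[A,B,C,G,E,D,F], logical=[C,G,E,D,F,A,B]
After op 9 (replace(0, 'k')): offset=2, physical=[A,B,k,G,E,D,F], logical=[k,G,E,D,F,A,B]
After op 10 (rotate(+2)): offset=4, physical=[A,B,k,G,E,D,F], logical=[E,D,F,A,B,k,G]
After op 11 (replace(3, 'o')): offset=4, physical=[o,B,k,G,E,D,F], logical=[E,D,F,o,B,k,G]
After op 12 (replace(0, 'i')): offset=4, physical=[o,B,k,G,i,D,F], logical=[i,D,F,o,B,k,G]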